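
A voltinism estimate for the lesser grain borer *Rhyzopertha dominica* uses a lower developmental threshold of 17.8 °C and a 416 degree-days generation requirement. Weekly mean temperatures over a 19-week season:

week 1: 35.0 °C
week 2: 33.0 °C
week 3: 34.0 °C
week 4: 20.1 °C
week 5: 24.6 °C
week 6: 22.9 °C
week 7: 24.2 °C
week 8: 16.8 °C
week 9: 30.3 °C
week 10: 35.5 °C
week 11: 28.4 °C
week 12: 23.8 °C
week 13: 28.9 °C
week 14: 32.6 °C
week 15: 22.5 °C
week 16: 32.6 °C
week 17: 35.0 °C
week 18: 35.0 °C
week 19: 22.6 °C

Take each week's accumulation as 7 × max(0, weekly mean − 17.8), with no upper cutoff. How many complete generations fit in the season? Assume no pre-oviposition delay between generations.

3 generations

Weekly DD (7 × max(0, T̄ − 17.8)): 120.4, 106.4, 113.4, 16.1, 47.6, 35.7, 44.8, 0.0, 87.5, 123.9, 74.2, 42.0, 77.7, 103.6, 32.9, 103.6, 120.4, 120.4, 33.6.
Season total = 1404.2 DD.
Complete generations = ⌊1404.2 / 416⌋ = 3.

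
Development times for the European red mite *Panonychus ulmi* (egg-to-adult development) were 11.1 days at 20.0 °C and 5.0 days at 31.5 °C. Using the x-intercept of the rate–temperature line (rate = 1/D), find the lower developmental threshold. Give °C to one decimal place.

10.6 °C

Linear rate model ⇒ the product D·(T − T_b) is constant across temperatures.
11.1·(20.0 − T_b) = 5.0·(31.5 − T_b)
T_b = (11.1·20.0 − 5.0·31.5) / (11.1 − 5.0) = 64.50 / 6.1 = 10.574 °C ≈ 10.6 °C.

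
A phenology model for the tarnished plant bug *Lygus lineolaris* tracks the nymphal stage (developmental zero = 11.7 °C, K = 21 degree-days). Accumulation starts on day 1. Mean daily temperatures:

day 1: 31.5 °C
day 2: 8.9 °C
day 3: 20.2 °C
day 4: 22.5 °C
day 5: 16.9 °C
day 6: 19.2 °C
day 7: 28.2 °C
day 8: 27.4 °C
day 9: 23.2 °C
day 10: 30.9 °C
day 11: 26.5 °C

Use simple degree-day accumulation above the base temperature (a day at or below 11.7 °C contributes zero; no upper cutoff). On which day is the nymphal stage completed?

Daily DD above 11.7 °C: 19.8, 0.0, 8.5, 10.8, 5.2, 7.5, 16.5, 15.7, 11.5, 19.2, 14.8.
Cumulative: 19.8, 19.8, 28.3, 39.1, 44.3, 51.8, 68.3, 84.0, 95.5, 114.7, 129.5.
The total first reaches 21 DD on day 3.

day 3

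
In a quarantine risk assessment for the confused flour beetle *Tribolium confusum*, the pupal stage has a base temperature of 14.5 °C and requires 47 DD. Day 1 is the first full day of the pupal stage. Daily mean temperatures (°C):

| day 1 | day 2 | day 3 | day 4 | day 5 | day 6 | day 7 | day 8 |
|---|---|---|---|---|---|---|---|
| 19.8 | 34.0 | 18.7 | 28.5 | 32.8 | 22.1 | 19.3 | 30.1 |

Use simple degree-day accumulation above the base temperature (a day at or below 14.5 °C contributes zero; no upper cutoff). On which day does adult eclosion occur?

day 5

Daily DD above 14.5 °C: 5.3, 19.5, 4.2, 14.0, 18.3, 7.6, 4.8, 15.6.
Cumulative: 5.3, 24.8, 29.0, 43.0, 61.3, 68.9, 73.7, 89.3.
The total first reaches 47 DD on day 5.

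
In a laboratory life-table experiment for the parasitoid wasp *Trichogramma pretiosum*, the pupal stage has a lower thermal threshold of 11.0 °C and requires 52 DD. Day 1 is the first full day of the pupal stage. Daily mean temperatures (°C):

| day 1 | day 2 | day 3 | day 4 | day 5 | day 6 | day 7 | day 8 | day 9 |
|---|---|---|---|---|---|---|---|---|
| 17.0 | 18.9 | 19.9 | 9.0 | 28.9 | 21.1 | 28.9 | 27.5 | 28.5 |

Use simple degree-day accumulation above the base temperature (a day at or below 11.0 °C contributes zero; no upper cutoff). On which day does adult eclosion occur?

Daily DD above 11.0 °C: 6.0, 7.9, 8.9, 0.0, 17.9, 10.1, 17.9, 16.5, 17.5.
Cumulative: 6.0, 13.9, 22.8, 22.8, 40.7, 50.8, 68.7, 85.2, 102.7.
The total first reaches 52 DD on day 7.

day 7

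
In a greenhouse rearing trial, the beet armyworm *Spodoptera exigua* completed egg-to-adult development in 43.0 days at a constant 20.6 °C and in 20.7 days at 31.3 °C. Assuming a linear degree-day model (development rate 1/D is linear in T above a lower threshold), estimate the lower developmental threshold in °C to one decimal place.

Under the model K = D·(T − T_b), so D₁·(T₁ − T_b) = D₂·(T₂ − T_b).
43.0·(20.6 − T_b) = 20.7·(31.3 − T_b)
T_b = (43.0·20.6 − 20.7·31.3) / (43.0 − 20.7) = 237.89 / 22.3 = 10.668 °C ≈ 10.7 °C.

10.7 °C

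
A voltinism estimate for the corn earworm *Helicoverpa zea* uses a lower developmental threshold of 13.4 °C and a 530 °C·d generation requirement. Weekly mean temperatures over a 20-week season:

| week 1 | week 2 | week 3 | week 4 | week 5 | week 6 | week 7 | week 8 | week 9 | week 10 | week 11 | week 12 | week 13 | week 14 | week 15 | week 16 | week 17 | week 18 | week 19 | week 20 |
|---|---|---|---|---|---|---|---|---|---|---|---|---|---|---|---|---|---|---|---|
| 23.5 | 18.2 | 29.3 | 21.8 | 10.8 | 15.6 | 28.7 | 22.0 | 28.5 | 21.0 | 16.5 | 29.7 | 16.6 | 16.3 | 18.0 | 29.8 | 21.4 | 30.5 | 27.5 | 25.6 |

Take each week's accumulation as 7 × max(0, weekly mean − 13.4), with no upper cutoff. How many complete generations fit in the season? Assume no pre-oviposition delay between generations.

2 generations

Weekly DD (7 × max(0, T̄ − 13.4)): 70.7, 33.6, 111.3, 58.8, 0.0, 15.4, 107.1, 60.2, 105.7, 53.2, 21.7, 114.1, 22.4, 20.3, 32.2, 114.8, 56.0, 119.7, 98.7, 85.4.
Season total = 1301.3 DD.
Complete generations = ⌊1301.3 / 530⌋ = 2.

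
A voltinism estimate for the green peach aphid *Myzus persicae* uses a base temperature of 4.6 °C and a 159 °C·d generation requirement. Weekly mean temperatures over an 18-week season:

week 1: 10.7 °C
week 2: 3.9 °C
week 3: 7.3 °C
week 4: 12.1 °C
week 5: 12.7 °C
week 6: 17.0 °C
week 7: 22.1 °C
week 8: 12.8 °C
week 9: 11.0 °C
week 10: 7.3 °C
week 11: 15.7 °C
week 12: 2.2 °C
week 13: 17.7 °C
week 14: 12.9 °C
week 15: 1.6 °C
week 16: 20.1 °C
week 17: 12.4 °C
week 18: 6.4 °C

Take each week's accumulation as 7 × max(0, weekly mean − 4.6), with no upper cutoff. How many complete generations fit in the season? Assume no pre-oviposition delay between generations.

Weekly DD (7 × max(0, T̄ − 4.6)): 42.7, 0.0, 18.9, 52.5, 56.7, 86.8, 122.5, 57.4, 44.8, 18.9, 77.7, 0.0, 91.7, 58.1, 0.0, 108.5, 54.6, 12.6.
Season total = 904.4 DD.
Complete generations = ⌊904.4 / 159⌋ = 5.

5 generations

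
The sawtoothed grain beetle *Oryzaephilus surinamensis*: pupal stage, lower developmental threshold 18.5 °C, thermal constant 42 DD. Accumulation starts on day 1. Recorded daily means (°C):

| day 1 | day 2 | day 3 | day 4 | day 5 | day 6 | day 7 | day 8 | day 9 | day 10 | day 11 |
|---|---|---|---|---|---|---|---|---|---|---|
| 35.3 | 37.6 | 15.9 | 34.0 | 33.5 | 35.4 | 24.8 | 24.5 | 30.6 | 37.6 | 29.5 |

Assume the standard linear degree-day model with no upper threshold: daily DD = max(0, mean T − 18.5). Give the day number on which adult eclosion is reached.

Daily DD above 18.5 °C: 16.8, 19.1, 0.0, 15.5, 15.0, 16.9, 6.3, 6.0, 12.1, 19.1, 11.0.
Cumulative: 16.8, 35.9, 35.9, 51.4, 66.4, 83.3, 89.6, 95.6, 107.7, 126.8, 137.8.
The total first reaches 42 DD on day 4.

day 4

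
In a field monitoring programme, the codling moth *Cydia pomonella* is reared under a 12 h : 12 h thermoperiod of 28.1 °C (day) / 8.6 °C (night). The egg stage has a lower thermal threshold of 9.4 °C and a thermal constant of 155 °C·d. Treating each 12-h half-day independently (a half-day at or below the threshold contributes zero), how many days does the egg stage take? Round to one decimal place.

16.6 days

Day half: max(0, 28.1 − 9.4) × 0.5 = 18.7 × 0.5 = 9.35 DD.
Night half: max(0, 8.6 − 9.4) × 0.5 = 0.0 × 0.5 = 0.00 DD.
Per 24 h: 9.35 DD/day.
Duration = 155 / 9.35 = 16.578 ≈ 16.6 days.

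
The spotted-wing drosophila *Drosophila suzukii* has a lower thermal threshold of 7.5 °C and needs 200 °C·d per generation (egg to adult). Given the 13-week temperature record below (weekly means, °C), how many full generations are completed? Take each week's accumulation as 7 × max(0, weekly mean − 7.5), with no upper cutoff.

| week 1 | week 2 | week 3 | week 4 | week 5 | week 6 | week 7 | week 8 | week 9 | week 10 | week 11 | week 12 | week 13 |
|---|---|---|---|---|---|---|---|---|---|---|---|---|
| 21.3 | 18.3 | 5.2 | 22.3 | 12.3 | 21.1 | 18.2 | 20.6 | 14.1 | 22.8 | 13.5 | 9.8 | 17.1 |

Weekly DD (7 × max(0, T̄ − 7.5)): 96.6, 75.6, 0.0, 103.6, 33.6, 95.2, 74.9, 91.7, 46.2, 107.1, 42.0, 16.1, 67.2.
Season total = 849.8 DD.
Complete generations = ⌊849.8 / 200⌋ = 4.

4 generations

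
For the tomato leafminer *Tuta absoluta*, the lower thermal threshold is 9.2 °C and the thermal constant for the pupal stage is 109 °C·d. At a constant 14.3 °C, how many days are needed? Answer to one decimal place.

21.4 days

Daily accumulation = 14.3 − 9.2 = 5.1 DD/day.
Duration = 109 / 5.1 = 21.373 ≈ 21.4 days.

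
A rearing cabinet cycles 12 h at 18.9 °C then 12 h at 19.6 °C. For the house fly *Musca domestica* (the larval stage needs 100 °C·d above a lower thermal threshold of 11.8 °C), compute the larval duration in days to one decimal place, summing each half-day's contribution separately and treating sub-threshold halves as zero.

13.4 days

Day half: max(0, 18.9 − 11.8) × 0.5 = 7.1 × 0.5 = 3.55 DD.
Night half: max(0, 19.6 − 11.8) × 0.5 = 7.8 × 0.5 = 3.90 DD.
Per 24 h: 7.45 DD/day.
Duration = 100 / 7.45 = 13.423 ≈ 13.4 days.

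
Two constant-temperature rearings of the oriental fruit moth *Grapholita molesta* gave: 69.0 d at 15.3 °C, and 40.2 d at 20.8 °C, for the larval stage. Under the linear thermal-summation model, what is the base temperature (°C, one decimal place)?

Linear rate model ⇒ the product D·(T − T_b) is constant across temperatures.
69.0·(15.3 − T_b) = 40.2·(20.8 − T_b)
T_b = (69.0·15.3 − 40.2·20.8) / (69.0 − 40.2) = 219.54 / 28.8 = 7.623 °C ≈ 7.6 °C.

7.6 °C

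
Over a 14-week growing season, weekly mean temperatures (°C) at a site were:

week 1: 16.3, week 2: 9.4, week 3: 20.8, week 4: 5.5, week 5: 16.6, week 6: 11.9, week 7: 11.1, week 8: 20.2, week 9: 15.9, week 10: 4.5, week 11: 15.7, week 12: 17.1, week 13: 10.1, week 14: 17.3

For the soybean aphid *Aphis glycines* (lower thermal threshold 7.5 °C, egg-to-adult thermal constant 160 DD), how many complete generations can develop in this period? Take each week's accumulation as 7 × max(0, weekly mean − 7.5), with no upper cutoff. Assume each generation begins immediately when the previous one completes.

4 generations

Weekly DD (7 × max(0, T̄ − 7.5)): 61.6, 13.3, 93.1, 0.0, 63.7, 30.8, 25.2, 88.9, 58.8, 0.0, 57.4, 67.2, 18.2, 68.6.
Season total = 646.8 DD.
Complete generations = ⌊646.8 / 160⌋ = 4.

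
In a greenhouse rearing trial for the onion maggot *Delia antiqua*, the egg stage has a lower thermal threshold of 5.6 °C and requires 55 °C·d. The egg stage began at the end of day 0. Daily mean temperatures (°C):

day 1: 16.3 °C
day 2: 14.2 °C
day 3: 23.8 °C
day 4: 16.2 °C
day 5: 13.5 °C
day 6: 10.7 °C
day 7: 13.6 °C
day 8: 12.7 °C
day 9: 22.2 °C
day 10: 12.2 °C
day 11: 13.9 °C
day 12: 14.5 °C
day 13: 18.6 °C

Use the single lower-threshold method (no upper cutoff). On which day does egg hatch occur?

day 5

Daily DD above 5.6 °C: 10.7, 8.6, 18.2, 10.6, 7.9, 5.1, 8.0, 7.1, 16.6, 6.6, 8.3, 8.9, 13.0.
Cumulative: 10.7, 19.3, 37.5, 48.1, 56.0, 61.1, 69.1, 76.2, 92.8, 99.4, 107.7, 116.6, 129.6.
The total first reaches 55 DD on day 5.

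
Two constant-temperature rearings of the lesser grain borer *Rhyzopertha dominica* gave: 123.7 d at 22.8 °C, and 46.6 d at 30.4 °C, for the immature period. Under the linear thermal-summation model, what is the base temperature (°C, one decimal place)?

Under the model K = D·(T − T_b), so D₁·(T₁ − T_b) = D₂·(T₂ − T_b).
123.7·(22.8 − T_b) = 46.6·(30.4 − T_b)
T_b = (123.7·22.8 − 46.6·30.4) / (123.7 − 46.6) = 1403.72 / 77.1 = 18.206 °C ≈ 18.2 °C.

18.2 °C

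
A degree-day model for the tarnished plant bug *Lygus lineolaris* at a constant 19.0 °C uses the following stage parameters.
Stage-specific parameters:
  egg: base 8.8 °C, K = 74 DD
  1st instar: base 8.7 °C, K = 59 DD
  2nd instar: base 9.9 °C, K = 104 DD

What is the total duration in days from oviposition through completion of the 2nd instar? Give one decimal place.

egg: 74 / (19.0 − 8.8) = 74 / 10.2 = 7.255 d.
1st instar: 59 / (19.0 − 8.7) = 59 / 10.3 = 5.728 d.
2nd instar: 104 / (19.0 − 9.9) = 104 / 9.1 = 11.429 d.
Sum = 24.412 ≈ 24.4 days.

24.4 days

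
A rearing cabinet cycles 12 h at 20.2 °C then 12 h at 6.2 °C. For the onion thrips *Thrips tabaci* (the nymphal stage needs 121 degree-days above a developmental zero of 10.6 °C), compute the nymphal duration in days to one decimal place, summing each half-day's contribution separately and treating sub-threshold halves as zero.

25.2 days

Day half: max(0, 20.2 − 10.6) × 0.5 = 9.6 × 0.5 = 4.80 DD.
Night half: max(0, 6.2 − 10.6) × 0.5 = 0.0 × 0.5 = 0.00 DD.
Per 24 h: 4.80 DD/day.
Duration = 121 / 4.80 = 25.208 ≈ 25.2 days.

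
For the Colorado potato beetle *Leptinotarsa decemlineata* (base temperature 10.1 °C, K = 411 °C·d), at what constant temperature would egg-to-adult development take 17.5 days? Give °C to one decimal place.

33.6 °C

Required daily accumulation = 411 / 17.5 = 23.486 DD/day.
T = T_base + 23.486 = 10.1 + 23.486 = 33.586 ≈ 33.6 °C.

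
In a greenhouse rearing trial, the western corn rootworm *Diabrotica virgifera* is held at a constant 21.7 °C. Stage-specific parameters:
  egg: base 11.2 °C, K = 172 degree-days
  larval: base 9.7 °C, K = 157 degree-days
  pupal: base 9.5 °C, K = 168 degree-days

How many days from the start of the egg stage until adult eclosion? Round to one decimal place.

43.2 days

egg: 172 / (21.7 − 11.2) = 172 / 10.5 = 16.381 d.
larval: 157 / (21.7 − 9.7) = 157 / 12.0 = 13.083 d.
pupal: 168 / (21.7 − 9.5) = 168 / 12.2 = 13.770 d.
Sum = 43.235 ≈ 43.2 days.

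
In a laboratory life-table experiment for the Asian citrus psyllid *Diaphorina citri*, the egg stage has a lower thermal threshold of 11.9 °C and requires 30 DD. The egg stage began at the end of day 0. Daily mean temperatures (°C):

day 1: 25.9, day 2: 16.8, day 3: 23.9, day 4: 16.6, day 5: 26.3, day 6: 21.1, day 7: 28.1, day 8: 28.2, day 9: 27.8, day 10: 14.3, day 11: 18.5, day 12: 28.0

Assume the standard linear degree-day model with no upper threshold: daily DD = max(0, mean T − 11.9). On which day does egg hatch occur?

Daily DD above 11.9 °C: 14.0, 4.9, 12.0, 4.7, 14.4, 9.2, 16.2, 16.3, 15.9, 2.4, 6.6, 16.1.
Cumulative: 14.0, 18.9, 30.9, 35.6, 50.0, 59.2, 75.4, 91.7, 107.6, 110.0, 116.6, 132.7.
The total first reaches 30 DD on day 3.

day 3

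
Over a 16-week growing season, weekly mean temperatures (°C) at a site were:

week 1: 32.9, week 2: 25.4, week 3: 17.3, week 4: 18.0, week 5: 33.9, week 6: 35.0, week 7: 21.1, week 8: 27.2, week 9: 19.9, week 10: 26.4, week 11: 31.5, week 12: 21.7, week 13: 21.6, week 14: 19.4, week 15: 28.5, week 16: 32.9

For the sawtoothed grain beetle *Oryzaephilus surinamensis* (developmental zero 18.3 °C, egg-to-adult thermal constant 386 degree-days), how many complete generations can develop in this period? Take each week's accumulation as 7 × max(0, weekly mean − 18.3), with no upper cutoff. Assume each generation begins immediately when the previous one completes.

Weekly DD (7 × max(0, T̄ − 18.3)): 102.2, 49.7, 0.0, 0.0, 109.2, 116.9, 19.6, 62.3, 11.2, 56.7, 92.4, 23.8, 23.1, 7.7, 71.4, 102.2.
Season total = 848.4 DD.
Complete generations = ⌊848.4 / 386⌋ = 2.

2 generations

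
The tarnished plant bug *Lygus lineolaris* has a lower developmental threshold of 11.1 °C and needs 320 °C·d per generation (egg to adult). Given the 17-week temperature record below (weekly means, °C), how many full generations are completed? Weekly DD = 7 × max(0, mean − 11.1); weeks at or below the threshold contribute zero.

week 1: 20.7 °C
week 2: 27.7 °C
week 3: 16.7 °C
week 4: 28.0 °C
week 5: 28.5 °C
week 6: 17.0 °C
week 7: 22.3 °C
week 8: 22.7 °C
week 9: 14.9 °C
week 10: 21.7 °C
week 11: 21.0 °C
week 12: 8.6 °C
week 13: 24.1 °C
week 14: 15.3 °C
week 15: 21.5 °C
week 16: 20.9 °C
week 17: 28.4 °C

3 generations

Weekly DD (7 × max(0, T̄ − 11.1)): 67.2, 116.2, 39.2, 118.3, 121.8, 41.3, 78.4, 81.2, 26.6, 74.2, 69.3, 0.0, 91.0, 29.4, 72.8, 68.6, 121.1.
Season total = 1216.6 DD.
Complete generations = ⌊1216.6 / 320⌋ = 3.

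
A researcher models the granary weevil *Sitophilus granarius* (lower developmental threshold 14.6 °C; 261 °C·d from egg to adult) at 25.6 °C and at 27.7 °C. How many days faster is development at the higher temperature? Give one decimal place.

At 25.6 °C: 261 / (25.6 − 14.6) = 261 / 11.0 = 23.727 d.
At 27.7 °C: 261 / (27.7 − 14.6) = 261 / 13.1 = 19.924 d.
Difference = |23.727 − 19.924| = 3.804 ≈ 3.8 days.

3.8 days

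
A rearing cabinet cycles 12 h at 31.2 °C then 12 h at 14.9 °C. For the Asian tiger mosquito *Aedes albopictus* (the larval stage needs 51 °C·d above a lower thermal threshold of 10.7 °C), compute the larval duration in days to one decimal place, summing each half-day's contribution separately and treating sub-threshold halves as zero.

4.1 days

Day half: max(0, 31.2 − 10.7) × 0.5 = 20.5 × 0.5 = 10.25 DD.
Night half: max(0, 14.9 − 10.7) × 0.5 = 4.2 × 0.5 = 2.10 DD.
Per 24 h: 12.35 DD/day.
Duration = 51 / 12.35 = 4.130 ≈ 4.1 days.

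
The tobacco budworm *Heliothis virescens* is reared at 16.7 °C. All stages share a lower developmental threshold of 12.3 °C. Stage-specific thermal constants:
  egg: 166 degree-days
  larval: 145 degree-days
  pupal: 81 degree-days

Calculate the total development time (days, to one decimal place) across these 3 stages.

89.1 days

Daily accumulation at 16.7 °C = 16.7 − 12.3 = 4.4 DD/day.
Total K = 166 + 145 + 81 = 392 DD.
Total duration = 392 / 4.4 = 89.091 ≈ 89.1 days.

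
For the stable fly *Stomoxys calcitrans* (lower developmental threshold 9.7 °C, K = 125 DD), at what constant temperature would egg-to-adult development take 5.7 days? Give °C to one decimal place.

31.6 °C

Required daily accumulation = 125 / 5.7 = 21.930 DD/day.
T = T_base + 21.930 = 9.7 + 21.930 = 31.630 ≈ 31.6 °C.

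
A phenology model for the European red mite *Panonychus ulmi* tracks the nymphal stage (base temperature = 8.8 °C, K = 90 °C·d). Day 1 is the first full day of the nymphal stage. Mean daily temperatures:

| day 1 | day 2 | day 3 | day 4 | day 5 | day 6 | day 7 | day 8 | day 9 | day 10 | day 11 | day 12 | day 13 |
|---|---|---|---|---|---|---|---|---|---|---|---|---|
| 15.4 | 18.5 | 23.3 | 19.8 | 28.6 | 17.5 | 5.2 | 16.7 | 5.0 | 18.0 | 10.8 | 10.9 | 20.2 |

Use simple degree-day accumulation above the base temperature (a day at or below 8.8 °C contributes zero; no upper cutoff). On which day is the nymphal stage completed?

Daily DD above 8.8 °C: 6.6, 9.7, 14.5, 11.0, 19.8, 8.7, 0.0, 7.9, 0.0, 9.2, 2.0, 2.1, 11.4.
Cumulative: 6.6, 16.3, 30.8, 41.8, 61.6, 70.3, 70.3, 78.2, 78.2, 87.4, 89.4, 91.5, 102.9.
The total first reaches 90 DD on day 12.

day 12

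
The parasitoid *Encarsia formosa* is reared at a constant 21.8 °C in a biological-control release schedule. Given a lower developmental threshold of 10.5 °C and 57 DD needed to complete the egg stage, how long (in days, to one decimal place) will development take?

Daily accumulation = 21.8 − 10.5 = 11.3 DD/day.
Duration = 57 / 11.3 = 5.044 ≈ 5.0 days.

5.0 days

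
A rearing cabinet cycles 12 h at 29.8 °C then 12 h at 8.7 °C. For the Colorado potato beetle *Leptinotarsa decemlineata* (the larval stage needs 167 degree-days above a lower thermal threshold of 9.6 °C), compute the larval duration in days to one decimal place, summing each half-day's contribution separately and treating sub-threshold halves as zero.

16.5 days

Day half: max(0, 29.8 − 9.6) × 0.5 = 20.2 × 0.5 = 10.10 DD.
Night half: max(0, 8.7 − 9.6) × 0.5 = 0.0 × 0.5 = 0.00 DD.
Per 24 h: 10.10 DD/day.
Duration = 167 / 10.10 = 16.535 ≈ 16.5 days.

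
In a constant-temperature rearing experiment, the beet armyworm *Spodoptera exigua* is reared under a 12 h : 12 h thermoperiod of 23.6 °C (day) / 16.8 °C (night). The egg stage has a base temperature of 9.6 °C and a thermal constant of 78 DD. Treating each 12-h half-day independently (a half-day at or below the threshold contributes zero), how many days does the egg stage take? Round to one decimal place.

Day half: max(0, 23.6 − 9.6) × 0.5 = 14.0 × 0.5 = 7.00 DD.
Night half: max(0, 16.8 − 9.6) × 0.5 = 7.2 × 0.5 = 3.60 DD.
Per 24 h: 10.60 DD/day.
Duration = 78 / 10.60 = 7.358 ≈ 7.4 days.

7.4 days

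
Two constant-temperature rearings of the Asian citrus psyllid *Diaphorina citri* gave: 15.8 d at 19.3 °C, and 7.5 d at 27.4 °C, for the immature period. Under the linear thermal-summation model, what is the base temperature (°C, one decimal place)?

12.0 °C

Equal thermal constants: D₁(T₁ − T_b) = D₂(T₂ − T_b).
15.8·(19.3 − T_b) = 7.5·(27.4 − T_b)
T_b = (15.8·19.3 − 7.5·27.4) / (15.8 − 7.5) = 99.44 / 8.3 = 11.981 °C ≈ 12.0 °C.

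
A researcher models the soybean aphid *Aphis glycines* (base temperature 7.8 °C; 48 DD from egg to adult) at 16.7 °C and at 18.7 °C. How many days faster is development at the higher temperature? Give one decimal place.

At 16.7 °C: 48 / (16.7 − 7.8) = 48 / 8.9 = 5.393 d.
At 18.7 °C: 48 / (18.7 − 7.8) = 48 / 10.9 = 4.404 d.
Difference = |5.393 − 4.404| = 0.990 ≈ 1.0 days.

1.0 days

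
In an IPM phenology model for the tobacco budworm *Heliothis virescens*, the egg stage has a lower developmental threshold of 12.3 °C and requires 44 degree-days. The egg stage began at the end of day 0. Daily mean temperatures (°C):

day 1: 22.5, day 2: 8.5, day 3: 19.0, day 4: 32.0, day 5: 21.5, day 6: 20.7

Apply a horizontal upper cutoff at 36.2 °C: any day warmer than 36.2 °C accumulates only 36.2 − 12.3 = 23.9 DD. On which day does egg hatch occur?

Daily DD above 12.3 °C (capped at 23.9): 10.2, 0.0, 6.7, 19.7, 9.2, 8.4.
Cumulative: 10.2, 10.2, 16.9, 36.6, 45.8, 54.2.
The total first reaches 44 DD on day 5.

day 5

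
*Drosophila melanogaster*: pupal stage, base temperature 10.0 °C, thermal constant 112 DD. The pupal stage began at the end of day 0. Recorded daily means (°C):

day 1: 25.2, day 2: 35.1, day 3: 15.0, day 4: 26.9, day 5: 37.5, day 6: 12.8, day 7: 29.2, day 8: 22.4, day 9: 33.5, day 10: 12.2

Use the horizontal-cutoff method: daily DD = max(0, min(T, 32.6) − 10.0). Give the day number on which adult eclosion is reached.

Daily DD above 10.0 °C (capped at 22.6): 15.2, 22.6, 5.0, 16.9, 22.6, 2.8, 19.2, 12.4, 22.6, 2.2.
Cumulative: 15.2, 37.8, 42.8, 59.7, 82.3, 85.1, 104.3, 116.7, 139.3, 141.5.
The total first reaches 112 DD on day 8.

day 8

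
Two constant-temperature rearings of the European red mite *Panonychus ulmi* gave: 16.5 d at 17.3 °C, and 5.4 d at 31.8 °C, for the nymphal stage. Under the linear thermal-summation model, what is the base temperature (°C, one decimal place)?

Linear rate model ⇒ the product D·(T − T_b) is constant across temperatures.
16.5·(17.3 − T_b) = 5.4·(31.8 − T_b)
T_b = (16.5·17.3 − 5.4·31.8) / (16.5 − 5.4) = 113.73 / 11.1 = 10.246 °C ≈ 10.2 °C.

10.2 °C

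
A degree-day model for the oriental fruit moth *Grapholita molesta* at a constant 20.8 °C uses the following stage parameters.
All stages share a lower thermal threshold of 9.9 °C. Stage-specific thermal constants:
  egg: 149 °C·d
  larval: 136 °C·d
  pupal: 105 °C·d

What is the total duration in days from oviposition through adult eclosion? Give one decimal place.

35.8 days

Daily accumulation at 20.8 °C = 20.8 − 9.9 = 10.9 DD/day.
Total K = 149 + 136 + 105 = 390 DD.
Total duration = 390 / 10.9 = 35.780 ≈ 35.8 days.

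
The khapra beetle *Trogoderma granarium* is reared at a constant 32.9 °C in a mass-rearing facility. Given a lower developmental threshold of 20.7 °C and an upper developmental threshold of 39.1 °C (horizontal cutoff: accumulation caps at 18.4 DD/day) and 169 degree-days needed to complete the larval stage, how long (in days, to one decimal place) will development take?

13.9 days

Daily accumulation = 32.9 − 20.7 = 12.2 DD/day.
Duration = 169 / 12.2 = 13.852 ≈ 13.9 days.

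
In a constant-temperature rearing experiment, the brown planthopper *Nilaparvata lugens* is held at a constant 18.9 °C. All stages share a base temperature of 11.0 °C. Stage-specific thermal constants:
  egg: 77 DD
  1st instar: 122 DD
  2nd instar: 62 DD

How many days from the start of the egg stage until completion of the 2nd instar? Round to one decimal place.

Daily accumulation at 18.9 °C = 18.9 − 11.0 = 7.9 DD/day.
Total K = 77 + 122 + 62 = 261 DD.
Total duration = 261 / 7.9 = 33.038 ≈ 33.0 days.

33.0 days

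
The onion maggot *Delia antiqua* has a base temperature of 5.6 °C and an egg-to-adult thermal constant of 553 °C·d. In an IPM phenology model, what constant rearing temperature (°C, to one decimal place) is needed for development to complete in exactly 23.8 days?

28.8 °C

Required daily accumulation = 553 / 23.8 = 23.235 DD/day.
T = T_base + 23.235 = 5.6 + 23.235 = 28.835 ≈ 28.8 °C.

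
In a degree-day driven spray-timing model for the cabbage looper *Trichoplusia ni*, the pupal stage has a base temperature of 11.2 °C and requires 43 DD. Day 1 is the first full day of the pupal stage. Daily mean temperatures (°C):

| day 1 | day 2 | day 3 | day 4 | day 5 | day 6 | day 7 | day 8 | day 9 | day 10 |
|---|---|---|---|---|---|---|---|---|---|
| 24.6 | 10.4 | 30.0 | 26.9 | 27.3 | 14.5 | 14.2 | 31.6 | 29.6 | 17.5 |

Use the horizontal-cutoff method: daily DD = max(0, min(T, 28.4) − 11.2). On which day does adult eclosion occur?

day 4

Daily DD above 11.2 °C (capped at 17.2): 13.4, 0.0, 17.2, 15.7, 16.1, 3.3, 3.0, 17.2, 17.2, 6.3.
Cumulative: 13.4, 13.4, 30.6, 46.3, 62.4, 65.7, 68.7, 85.9, 103.1, 109.4.
The total first reaches 43 DD on day 4.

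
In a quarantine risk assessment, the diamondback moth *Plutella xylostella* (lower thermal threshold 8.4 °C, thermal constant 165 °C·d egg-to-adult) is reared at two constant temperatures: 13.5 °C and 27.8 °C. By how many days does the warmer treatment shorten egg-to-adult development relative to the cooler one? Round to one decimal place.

At 13.5 °C: 165 / (13.5 − 8.4) = 165 / 5.1 = 32.353 d.
At 27.8 °C: 165 / (27.8 − 8.4) = 165 / 19.4 = 8.505 d.
Difference = |32.353 − 8.505| = 23.848 ≈ 23.8 days.

23.8 days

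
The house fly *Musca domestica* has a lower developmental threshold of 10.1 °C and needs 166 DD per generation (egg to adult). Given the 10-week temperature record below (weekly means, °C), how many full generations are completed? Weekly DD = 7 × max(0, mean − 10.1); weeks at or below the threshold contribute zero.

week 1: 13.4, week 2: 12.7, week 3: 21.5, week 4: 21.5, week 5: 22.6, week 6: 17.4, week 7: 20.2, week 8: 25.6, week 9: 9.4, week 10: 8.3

Weekly DD (7 × max(0, T̄ − 10.1)): 23.1, 18.2, 79.8, 79.8, 87.5, 51.1, 70.7, 108.5, 0.0, 0.0.
Season total = 518.7 DD.
Complete generations = ⌊518.7 / 166⌋ = 3.

3 generations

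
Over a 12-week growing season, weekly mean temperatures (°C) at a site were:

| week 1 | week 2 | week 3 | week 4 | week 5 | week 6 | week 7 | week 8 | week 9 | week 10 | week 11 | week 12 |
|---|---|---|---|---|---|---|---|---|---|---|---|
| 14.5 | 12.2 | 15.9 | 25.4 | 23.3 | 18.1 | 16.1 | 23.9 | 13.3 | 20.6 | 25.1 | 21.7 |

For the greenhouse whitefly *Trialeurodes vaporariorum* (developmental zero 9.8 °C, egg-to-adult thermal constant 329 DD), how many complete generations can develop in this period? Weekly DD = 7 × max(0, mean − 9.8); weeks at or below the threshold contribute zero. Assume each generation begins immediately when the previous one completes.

2 generations

Weekly DD (7 × max(0, T̄ − 9.8)): 32.9, 16.8, 42.7, 109.2, 94.5, 58.1, 44.1, 98.7, 24.5, 75.6, 107.1, 83.3.
Season total = 787.5 DD.
Complete generations = ⌊787.5 / 329⌋ = 2.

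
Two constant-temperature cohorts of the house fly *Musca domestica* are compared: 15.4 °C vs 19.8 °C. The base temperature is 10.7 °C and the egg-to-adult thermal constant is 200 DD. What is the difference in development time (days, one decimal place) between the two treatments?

At 15.4 °C: 200 / (15.4 − 10.7) = 200 / 4.7 = 42.553 d.
At 19.8 °C: 200 / (19.8 − 10.7) = 200 / 9.1 = 21.978 d.
Difference = |42.553 − 21.978| = 20.575 ≈ 20.6 days.

20.6 days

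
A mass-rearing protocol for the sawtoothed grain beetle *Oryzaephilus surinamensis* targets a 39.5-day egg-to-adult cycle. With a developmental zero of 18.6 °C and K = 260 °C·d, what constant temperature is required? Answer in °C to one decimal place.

Required daily accumulation = 260 / 39.5 = 6.582 DD/day.
T = T_base + 6.582 = 18.6 + 6.582 = 25.182 ≈ 25.2 °C.

25.2 °C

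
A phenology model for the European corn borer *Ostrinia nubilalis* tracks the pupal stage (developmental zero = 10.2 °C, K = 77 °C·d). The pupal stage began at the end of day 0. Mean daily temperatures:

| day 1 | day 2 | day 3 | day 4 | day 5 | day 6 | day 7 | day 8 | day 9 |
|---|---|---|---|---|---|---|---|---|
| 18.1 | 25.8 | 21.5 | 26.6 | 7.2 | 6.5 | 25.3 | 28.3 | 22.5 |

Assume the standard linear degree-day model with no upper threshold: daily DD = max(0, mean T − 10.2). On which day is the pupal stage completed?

Daily DD above 10.2 °C: 7.9, 15.6, 11.3, 16.4, 0.0, 0.0, 15.1, 18.1, 12.3.
Cumulative: 7.9, 23.5, 34.8, 51.2, 51.2, 51.2, 66.3, 84.4, 96.7.
The total first reaches 77 DD on day 8.

day 8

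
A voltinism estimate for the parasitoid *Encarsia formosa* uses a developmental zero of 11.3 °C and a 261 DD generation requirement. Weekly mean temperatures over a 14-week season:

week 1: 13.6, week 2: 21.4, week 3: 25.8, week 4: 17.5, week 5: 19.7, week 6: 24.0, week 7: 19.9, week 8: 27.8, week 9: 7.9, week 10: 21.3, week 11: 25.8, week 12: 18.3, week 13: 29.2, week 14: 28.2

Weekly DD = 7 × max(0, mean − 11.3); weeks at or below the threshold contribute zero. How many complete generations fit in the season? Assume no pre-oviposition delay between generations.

Weekly DD (7 × max(0, T̄ − 11.3)): 16.1, 70.7, 101.5, 43.4, 58.8, 88.9, 60.2, 115.5, 0.0, 70.0, 101.5, 49.0, 125.3, 118.3.
Season total = 1019.2 DD.
Complete generations = ⌊1019.2 / 261⌋ = 3.

3 generations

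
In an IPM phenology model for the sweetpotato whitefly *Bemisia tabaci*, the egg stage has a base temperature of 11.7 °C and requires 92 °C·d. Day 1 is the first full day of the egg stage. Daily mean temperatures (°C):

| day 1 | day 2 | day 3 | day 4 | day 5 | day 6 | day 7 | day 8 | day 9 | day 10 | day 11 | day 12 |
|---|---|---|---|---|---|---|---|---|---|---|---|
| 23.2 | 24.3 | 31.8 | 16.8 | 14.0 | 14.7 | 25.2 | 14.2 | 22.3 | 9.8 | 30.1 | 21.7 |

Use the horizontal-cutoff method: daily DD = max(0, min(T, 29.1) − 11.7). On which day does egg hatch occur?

day 11

Daily DD above 11.7 °C (capped at 17.4): 11.5, 12.6, 17.4, 5.1, 2.3, 3.0, 13.5, 2.5, 10.6, 0.0, 17.4, 10.0.
Cumulative: 11.5, 24.1, 41.5, 46.6, 48.9, 51.9, 65.4, 67.9, 78.5, 78.5, 95.9, 105.9.
The total first reaches 92 DD on day 11.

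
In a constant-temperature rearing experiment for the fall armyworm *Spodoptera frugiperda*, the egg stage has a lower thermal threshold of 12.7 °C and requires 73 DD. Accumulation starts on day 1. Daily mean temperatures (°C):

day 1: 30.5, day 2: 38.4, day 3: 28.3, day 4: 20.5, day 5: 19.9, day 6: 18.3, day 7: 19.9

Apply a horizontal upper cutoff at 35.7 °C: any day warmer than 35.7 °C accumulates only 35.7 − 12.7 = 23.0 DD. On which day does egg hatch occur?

day 6

Daily DD above 12.7 °C (capped at 23.0): 17.8, 23.0, 15.6, 7.8, 7.2, 5.6, 7.2.
Cumulative: 17.8, 40.8, 56.4, 64.2, 71.4, 77.0, 84.2.
The total first reaches 73 DD on day 6.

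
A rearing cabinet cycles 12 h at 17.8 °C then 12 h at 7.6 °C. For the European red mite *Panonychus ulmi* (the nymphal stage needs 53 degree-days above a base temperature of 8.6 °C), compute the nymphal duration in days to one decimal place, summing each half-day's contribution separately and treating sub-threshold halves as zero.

Day half: max(0, 17.8 − 8.6) × 0.5 = 9.2 × 0.5 = 4.60 DD.
Night half: max(0, 7.6 − 8.6) × 0.5 = 0.0 × 0.5 = 0.00 DD.
Per 24 h: 4.60 DD/day.
Duration = 53 / 4.60 = 11.522 ≈ 11.5 days.

11.5 days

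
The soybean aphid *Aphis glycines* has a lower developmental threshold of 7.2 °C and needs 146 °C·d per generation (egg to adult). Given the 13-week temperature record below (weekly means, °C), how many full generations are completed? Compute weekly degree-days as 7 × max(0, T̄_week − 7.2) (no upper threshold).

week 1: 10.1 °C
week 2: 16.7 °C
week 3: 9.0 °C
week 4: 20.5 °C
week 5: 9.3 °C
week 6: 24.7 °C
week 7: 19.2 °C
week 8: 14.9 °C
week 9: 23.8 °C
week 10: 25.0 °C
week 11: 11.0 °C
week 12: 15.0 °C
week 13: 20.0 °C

Weekly DD (7 × max(0, T̄ − 7.2)): 20.3, 66.5, 12.6, 93.1, 14.7, 122.5, 84.0, 53.9, 116.2, 124.6, 26.6, 54.6, 89.6.
Season total = 879.2 DD.
Complete generations = ⌊879.2 / 146⌋ = 6.

6 generations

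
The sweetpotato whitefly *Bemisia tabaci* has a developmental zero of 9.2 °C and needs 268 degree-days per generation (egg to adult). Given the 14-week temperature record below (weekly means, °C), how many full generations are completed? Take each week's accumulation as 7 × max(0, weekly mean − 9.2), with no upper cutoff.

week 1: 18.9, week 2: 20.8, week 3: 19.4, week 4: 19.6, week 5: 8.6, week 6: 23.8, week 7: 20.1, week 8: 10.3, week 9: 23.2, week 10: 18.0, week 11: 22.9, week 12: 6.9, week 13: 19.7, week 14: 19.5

Weekly DD (7 × max(0, T̄ − 9.2)): 67.9, 81.2, 71.4, 72.8, 0.0, 102.2, 76.3, 7.7, 98.0, 61.6, 95.9, 0.0, 73.5, 72.1.
Season total = 880.6 DD.
Complete generations = ⌊880.6 / 268⌋ = 3.

3 generations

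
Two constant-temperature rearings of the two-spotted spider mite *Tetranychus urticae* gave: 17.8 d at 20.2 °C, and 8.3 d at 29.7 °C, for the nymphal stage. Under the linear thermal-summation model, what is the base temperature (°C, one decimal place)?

11.9 °C

Linear rate model ⇒ the product D·(T − T_b) is constant across temperatures.
17.8·(20.2 − T_b) = 8.3·(29.7 − T_b)
T_b = (17.8·20.2 − 8.3·29.7) / (17.8 − 8.3) = 113.05 / 9.5 = 11.900 °C ≈ 11.9 °C.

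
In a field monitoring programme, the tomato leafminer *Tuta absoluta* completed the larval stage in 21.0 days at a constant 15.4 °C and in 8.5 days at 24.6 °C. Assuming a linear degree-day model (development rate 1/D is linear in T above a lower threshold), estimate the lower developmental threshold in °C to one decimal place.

9.1 °C

Equal thermal constants: D₁(T₁ − T_b) = D₂(T₂ − T_b).
21.0·(15.4 − T_b) = 8.5·(24.6 − T_b)
T_b = (21.0·15.4 − 8.5·24.6) / (21.0 − 8.5) = 114.30 / 12.5 = 9.144 °C ≈ 9.1 °C.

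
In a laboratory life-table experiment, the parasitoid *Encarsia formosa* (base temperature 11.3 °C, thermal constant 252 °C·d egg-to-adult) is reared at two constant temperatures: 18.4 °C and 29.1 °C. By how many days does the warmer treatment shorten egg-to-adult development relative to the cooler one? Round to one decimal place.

At 18.4 °C: 252 / (18.4 − 11.3) = 252 / 7.1 = 35.493 d.
At 29.1 °C: 252 / (29.1 − 11.3) = 252 / 17.8 = 14.157 d.
Difference = |35.493 − 14.157| = 21.336 ≈ 21.3 days.

21.3 days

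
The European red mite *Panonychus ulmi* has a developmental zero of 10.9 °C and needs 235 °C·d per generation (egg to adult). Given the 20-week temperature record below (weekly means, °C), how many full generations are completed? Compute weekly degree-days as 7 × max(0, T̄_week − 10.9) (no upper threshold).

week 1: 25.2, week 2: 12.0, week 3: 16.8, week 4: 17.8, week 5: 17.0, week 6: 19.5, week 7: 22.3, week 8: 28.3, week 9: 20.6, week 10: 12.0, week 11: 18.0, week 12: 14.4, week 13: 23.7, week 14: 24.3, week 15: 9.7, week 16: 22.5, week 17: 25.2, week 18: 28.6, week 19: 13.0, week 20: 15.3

Weekly DD (7 × max(0, T̄ − 10.9)): 100.1, 7.7, 41.3, 48.3, 42.7, 60.2, 79.8, 121.8, 67.9, 7.7, 49.7, 24.5, 89.6, 93.8, 0.0, 81.2, 100.1, 123.9, 14.7, 30.8.
Season total = 1185.8 DD.
Complete generations = ⌊1185.8 / 235⌋ = 5.

5 generations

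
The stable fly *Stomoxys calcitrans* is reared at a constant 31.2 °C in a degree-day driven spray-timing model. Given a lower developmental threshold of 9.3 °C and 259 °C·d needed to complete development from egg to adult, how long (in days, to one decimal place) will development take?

Daily accumulation = 31.2 − 9.3 = 21.9 DD/day.
Duration = 259 / 21.9 = 11.826 ≈ 11.8 days.

11.8 days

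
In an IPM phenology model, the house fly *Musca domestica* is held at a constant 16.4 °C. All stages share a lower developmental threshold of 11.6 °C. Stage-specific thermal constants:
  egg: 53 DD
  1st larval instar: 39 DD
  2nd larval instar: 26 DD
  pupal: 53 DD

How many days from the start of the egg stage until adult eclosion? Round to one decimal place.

Daily accumulation at 16.4 °C = 16.4 − 11.6 = 4.8 DD/day.
Total K = 53 + 39 + 26 + 53 = 171 DD.
Total duration = 171 / 4.8 = 35.625 ≈ 35.6 days.

35.6 days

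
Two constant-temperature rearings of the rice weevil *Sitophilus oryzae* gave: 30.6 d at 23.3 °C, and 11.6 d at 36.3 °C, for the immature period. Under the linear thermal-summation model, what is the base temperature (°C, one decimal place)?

Under the model K = D·(T − T_b), so D₁·(T₁ − T_b) = D₂·(T₂ − T_b).
30.6·(23.3 − T_b) = 11.6·(36.3 − T_b)
T_b = (30.6·23.3 − 11.6·36.3) / (30.6 − 11.6) = 291.90 / 19.0 = 15.363 °C ≈ 15.4 °C.

15.4 °C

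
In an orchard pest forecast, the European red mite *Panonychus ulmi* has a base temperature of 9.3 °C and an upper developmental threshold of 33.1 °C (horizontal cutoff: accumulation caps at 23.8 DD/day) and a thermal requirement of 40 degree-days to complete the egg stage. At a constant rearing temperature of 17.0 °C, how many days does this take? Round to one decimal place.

5.2 days

Daily accumulation = 17.0 − 9.3 = 7.7 DD/day.
Duration = 40 / 7.7 = 5.195 ≈ 5.2 days.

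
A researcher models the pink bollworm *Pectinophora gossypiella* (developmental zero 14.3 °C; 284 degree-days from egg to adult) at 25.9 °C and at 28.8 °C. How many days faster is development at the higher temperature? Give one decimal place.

4.9 days

At 25.9 °C: 284 / (25.9 − 14.3) = 284 / 11.6 = 24.483 d.
At 28.8 °C: 284 / (28.8 − 14.3) = 284 / 14.5 = 19.586 d.
Difference = |24.483 − 19.586| = 4.897 ≈ 4.9 days.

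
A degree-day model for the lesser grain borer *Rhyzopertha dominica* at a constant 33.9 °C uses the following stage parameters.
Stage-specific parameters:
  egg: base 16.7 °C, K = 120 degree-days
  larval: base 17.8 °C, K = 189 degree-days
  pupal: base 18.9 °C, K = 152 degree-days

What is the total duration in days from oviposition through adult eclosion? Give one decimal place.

egg: 120 / (33.9 − 16.7) = 120 / 17.2 = 6.977 d.
larval: 189 / (33.9 − 17.8) = 189 / 16.1 = 11.739 d.
pupal: 152 / (33.9 − 18.9) = 152 / 15.0 = 10.133 d.
Sum = 28.849 ≈ 28.8 days.

28.8 days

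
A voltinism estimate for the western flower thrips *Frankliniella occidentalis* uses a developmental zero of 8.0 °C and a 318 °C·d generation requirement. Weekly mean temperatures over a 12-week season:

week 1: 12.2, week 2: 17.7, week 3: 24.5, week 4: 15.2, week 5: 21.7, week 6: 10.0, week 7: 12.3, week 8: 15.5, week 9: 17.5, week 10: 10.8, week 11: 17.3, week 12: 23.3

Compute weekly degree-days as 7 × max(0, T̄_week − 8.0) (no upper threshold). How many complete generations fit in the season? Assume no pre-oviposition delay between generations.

2 generations

Weekly DD (7 × max(0, T̄ − 8.0)): 29.4, 67.9, 115.5, 50.4, 95.9, 14.0, 30.1, 52.5, 66.5, 19.6, 65.1, 107.1.
Season total = 714.0 DD.
Complete generations = ⌊714.0 / 318⌋ = 2.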